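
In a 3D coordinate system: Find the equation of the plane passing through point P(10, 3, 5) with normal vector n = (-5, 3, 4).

The plane through P with normal n = (a, b, c) satisfies n·(r - P) = 0,
i.e. ax + by + cz = a·x₀ + b·y₀ + c·z₀.
d = (-5)·10 + 3·3 + 4·5
  = -50 + 9 + 20
  = -21
Equation: -5x + 3y + 4z = -21

-5x + 3y + 4z = -21


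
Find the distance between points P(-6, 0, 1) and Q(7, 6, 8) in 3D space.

d = √[(x₂-x₁)² + (y₂-y₁)² + (z₂-z₁)²]
  = √[13² + 6² + 7²]
  = √[169 + 36 + 49]
  = √254
  ≈ 15.94

15.94


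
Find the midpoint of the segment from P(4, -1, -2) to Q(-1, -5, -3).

M = ((x₁+x₂)/2, (y₁+y₂)/2, (z₁+z₂)/2)
  = ((4 - 1)/2, (-1 - 5)/2, (-2 - 3)/2)
  = (3/2, -6/2, -5/2)
  = (1.5, -3, -2.5)

(1.5, -3, -2.5)


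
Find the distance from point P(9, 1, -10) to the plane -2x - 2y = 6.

distance = |a·x₀ + b·y₀ + c·z₀ - d| / √(a² + b² + c²)
  = |(-2)·9 + (-2)·1 + 0·(-10) - 6| / √((-2)² + (-2)² + 0²)
  = |-18 - 2 + 0 - 6| / √(4 + 4 + 0)
  = |-26| / √8
  = 26 / 2.828
  ≈ 9.192

9.192


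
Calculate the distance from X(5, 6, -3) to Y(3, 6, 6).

d = √[(x₂-x₁)² + (y₂-y₁)² + (z₂-z₁)²]
  = √[(-2)² + 0² + 9²]
  = √[4 + 0 + 81]
  = √85
  ≈ 9.22

9.22


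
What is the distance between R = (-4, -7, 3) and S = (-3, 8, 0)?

d = √[(x₂-x₁)² + (y₂-y₁)² + (z₂-z₁)²]
  = √[1² + 15² + (-3)²]
  = √[1 + 225 + 9]
  = √235
  ≈ 15.33

15.33


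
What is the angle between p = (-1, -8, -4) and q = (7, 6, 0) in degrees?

p·q = (-1)·7 + (-8)·6 + (-4)·0 = -7 - 48 + 0 = -55
|p| = √((-1)² + (-8)² + (-4)²) = √81 ≈ 9
|q| = √(7² + 6² + 0²) = √85 ≈ 9.22
cos θ = (p·q)/(|p||q|) = -55/(9·9.22) ≈ -0.6628
θ = arccos(-0.6628) ≈ 131.5°

131.5°


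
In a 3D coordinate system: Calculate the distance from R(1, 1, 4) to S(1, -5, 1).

d = √[(x₂-x₁)² + (y₂-y₁)² + (z₂-z₁)²]
  = √[0² + (-6)² + (-3)²]
  = √[0 + 36 + 9]
  = √45
  ≈ 6.708

6.708


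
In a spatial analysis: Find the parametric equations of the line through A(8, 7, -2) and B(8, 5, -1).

Direction vector d = B - A = (8 - 8, 5 - 7, -1 + 2) = (0, -2, 1)
Parametric form r = A + t·d:
x = 8, y = 7 - 2t, z = -2 + t

x = 8, y = 7 - 2t, z = -2 + t


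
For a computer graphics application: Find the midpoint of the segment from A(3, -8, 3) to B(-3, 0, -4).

M = ((x₁+x₂)/2, (y₁+y₂)/2, (z₁+z₂)/2)
  = ((3 - 3)/2, (-8 + 0)/2, (3 - 4)/2)
  = (0/2, -8/2, -1/2)
  = (0, -4, -0.5)

(0, -4, -0.5)


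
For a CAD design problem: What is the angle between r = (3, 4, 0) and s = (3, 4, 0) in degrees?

r·s = 3·3 + 4·4 + 0·0 = 9 + 16 + 0 = 25
|r| = √(3² + 4² + 0²) = √25 ≈ 5
|s| = √(3² + 4² + 0²) = √25 ≈ 5
cos θ = (r·s)/(|r||s|) = 25/(5·5) ≈ 1
θ = arccos(1) ≈ 0°

0°


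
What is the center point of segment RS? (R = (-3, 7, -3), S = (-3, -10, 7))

M = ((x₁+x₂)/2, (y₁+y₂)/2, (z₁+z₂)/2)
  = ((-3 - 3)/2, (7 - 10)/2, (-3 + 7)/2)
  = (-6/2, -3/2, 4/2)
  = (-3, -1.5, 2)

(-3, -1.5, 2)


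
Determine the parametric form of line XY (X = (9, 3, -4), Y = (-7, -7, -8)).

Direction vector d = Y - X = (-7 - 9, -7 - 3, -8 + 4) = (-16, -10, -4)
Parametric form r = X + t·d:
x = 9 - 16t, y = 3 - 10t, z = -4 - 4t

x = 9 - 16t, y = 3 - 10t, z = -4 - 4t


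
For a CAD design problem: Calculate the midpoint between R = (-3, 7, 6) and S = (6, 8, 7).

M = ((x₁+x₂)/2, (y₁+y₂)/2, (z₁+z₂)/2)
  = ((-3 + 6)/2, (7 + 8)/2, (6 + 7)/2)
  = (3/2, 15/2, 13/2)
  = (1.5, 7.5, 6.5)

(1.5, 7.5, 6.5)


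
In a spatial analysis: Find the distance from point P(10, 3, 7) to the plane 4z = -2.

distance = |a·x₀ + b·y₀ + c·z₀ - d| / √(a² + b² + c²)
  = |0·10 + 0·3 + 4·7 - (-2)| / √(0² + 0² + 4²)
  = |0 + 0 + 28 + 2| / √(0 + 0 + 16)
  = |30| / √16
  = 30 / 4
  ≈ 7.5

7.5


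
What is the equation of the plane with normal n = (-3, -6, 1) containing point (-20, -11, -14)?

The plane through P with normal n = (a, b, c) satisfies n·(r - P) = 0,
i.e. ax + by + cz = a·x₀ + b·y₀ + c·z₀.
d = (-3)·(-20) + (-6)·(-11) + 1·(-14)
  = 60 + 66 - 14
  = 112
Equation: -3x - 6y + z = 112

-3x - 6y + z = 112


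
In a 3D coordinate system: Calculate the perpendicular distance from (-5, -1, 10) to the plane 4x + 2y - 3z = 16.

distance = |a·x₀ + b·y₀ + c·z₀ - d| / √(a² + b² + c²)
  = |4·(-5) + 2·(-1) + (-3)·10 - 16| / √(4² + 2² + (-3)²)
  = |-20 - 2 - 30 - 16| / √(16 + 4 + 9)
  = |-68| / √29
  = 68 / 5.385
  ≈ 12.63

12.63


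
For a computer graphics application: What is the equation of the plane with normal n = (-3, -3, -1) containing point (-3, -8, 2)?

The plane through P with normal n = (a, b, c) satisfies n·(r - P) = 0,
i.e. ax + by + cz = a·x₀ + b·y₀ + c·z₀.
d = (-3)·(-3) + (-3)·(-8) + (-1)·2
  = 9 + 24 - 2
  = 31
Equation: -3x - 3y - z = 31

-3x - 3y - z = 31


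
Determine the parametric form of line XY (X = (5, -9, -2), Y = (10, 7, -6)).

Direction vector d = Y - X = (10 - 5, 7 + 9, -6 + 2) = (5, 16, -4)
Parametric form r = X + t·d:
x = 5 + 5t, y = -9 + 16t, z = -2 - 4t

x = 5 + 5t, y = -9 + 16t, z = -2 - 4t


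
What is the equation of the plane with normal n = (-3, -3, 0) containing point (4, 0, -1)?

The plane through P with normal n = (a, b, c) satisfies n·(r - P) = 0,
i.e. ax + by + cz = a·x₀ + b·y₀ + c·z₀.
d = (-3)·4 + (-3)·0 + 0·(-1)
  = -12 + 0 + 0
  = -12
Equation: -3x - 3y = -12

-3x - 3y = -12


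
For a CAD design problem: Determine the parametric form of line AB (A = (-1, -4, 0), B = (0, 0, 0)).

Direction vector d = B - A = (0 + 1, 0 + 4, 0 + 0) = (1, 4, 0)
Parametric form r = A + t·d:
x = -1 + t, y = -4 + 4t, z = 0

x = -1 + t, y = -4 + 4t, z = 0


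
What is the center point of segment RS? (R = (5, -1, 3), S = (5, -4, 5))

M = ((x₁+x₂)/2, (y₁+y₂)/2, (z₁+z₂)/2)
  = ((5 + 5)/2, (-1 - 4)/2, (3 + 5)/2)
  = (10/2, -5/2, 8/2)
  = (5, -2.5, 4)

(5, -2.5, 4)


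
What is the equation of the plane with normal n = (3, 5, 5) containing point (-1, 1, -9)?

The plane through P with normal n = (a, b, c) satisfies n·(r - P) = 0,
i.e. ax + by + cz = a·x₀ + b·y₀ + c·z₀.
d = 3·(-1) + 5·1 + 5·(-9)
  = -3 + 5 - 45
  = -43
Equation: 3x + 5y + 5z = -43

3x + 5y + 5z = -43


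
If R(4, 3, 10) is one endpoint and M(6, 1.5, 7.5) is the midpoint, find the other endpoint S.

S = 2M - R
  = (2·6 - 4, 2·1.5 - 3, 2·7.5 - 10)
  = (12 - 4, 3 - 3, 15 - 10)
  = (8, 0, 5)

(8, 0, 5)


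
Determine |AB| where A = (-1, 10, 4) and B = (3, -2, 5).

d = √[(x₂-x₁)² + (y₂-y₁)² + (z₂-z₁)²]
  = √[4² + (-12)² + 1²]
  = √[16 + 144 + 1]
  = √161
  ≈ 12.69

12.69


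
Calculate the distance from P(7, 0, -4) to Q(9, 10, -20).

d = √[(x₂-x₁)² + (y₂-y₁)² + (z₂-z₁)²]
  = √[2² + 10² + (-16)²]
  = √[4 + 100 + 256]
  = √360
  ≈ 18.97

18.97


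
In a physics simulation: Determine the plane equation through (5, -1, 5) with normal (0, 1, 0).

The plane through P with normal n = (a, b, c) satisfies n·(r - P) = 0,
i.e. ax + by + cz = a·x₀ + b·y₀ + c·z₀.
d = 0·5 + 1·(-1) + 0·5
  = 0 - 1 + 0
  = -1
Equation: y = -1

y = -1


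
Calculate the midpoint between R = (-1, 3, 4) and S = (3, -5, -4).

M = ((x₁+x₂)/2, (y₁+y₂)/2, (z₁+z₂)/2)
  = ((-1 + 3)/2, (3 - 5)/2, (4 - 4)/2)
  = (2/2, -2/2, 0/2)
  = (1, -1, 0)

(1, -1, 0)


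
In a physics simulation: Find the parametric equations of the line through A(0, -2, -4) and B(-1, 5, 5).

Direction vector d = B - A = (-1 + 0, 5 + 2, 5 + 4) = (-1, 7, 9)
Parametric form r = A + t·d:
x = 0 - t, y = -2 + 7t, z = -4 + 9t

x = 0 - t, y = -2 + 7t, z = -4 + 9t


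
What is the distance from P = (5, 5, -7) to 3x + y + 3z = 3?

distance = |a·x₀ + b·y₀ + c·z₀ - d| / √(a² + b² + c²)
  = |3·5 + 1·5 + 3·(-7) - 3| / √(3² + 1² + 3²)
  = |15 + 5 - 21 - 3| / √(9 + 1 + 9)
  = |-4| / √19
  = 4 / 4.359
  ≈ 0.9177

0.9177


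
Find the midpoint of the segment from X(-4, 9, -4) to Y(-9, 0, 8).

M = ((x₁+x₂)/2, (y₁+y₂)/2, (z₁+z₂)/2)
  = ((-4 - 9)/2, (9 + 0)/2, (-4 + 8)/2)
  = (-13/2, 9/2, 4/2)
  = (-6.5, 4.5, 2)

(-6.5, 4.5, 2)


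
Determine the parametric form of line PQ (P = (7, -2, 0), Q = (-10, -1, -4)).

Direction vector d = Q - P = (-10 - 7, -1 + 2, -4 + 0) = (-17, 1, -4)
Parametric form r = P + t·d:
x = 7 - 17t, y = -2 + t, z = 0 - 4t

x = 7 - 17t, y = -2 + t, z = 0 - 4t


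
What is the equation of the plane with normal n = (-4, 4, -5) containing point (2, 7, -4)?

The plane through P with normal n = (a, b, c) satisfies n·(r - P) = 0,
i.e. ax + by + cz = a·x₀ + b·y₀ + c·z₀.
d = (-4)·2 + 4·7 + (-5)·(-4)
  = -8 + 28 + 20
  = 40
Equation: -4x + 4y - 5z = 40

-4x + 4y - 5z = 40


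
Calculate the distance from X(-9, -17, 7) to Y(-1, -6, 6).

d = √[(x₂-x₁)² + (y₂-y₁)² + (z₂-z₁)²]
  = √[8² + 11² + (-1)²]
  = √[64 + 121 + 1]
  = √186
  ≈ 13.64

13.64


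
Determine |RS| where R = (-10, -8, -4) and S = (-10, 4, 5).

d = √[(x₂-x₁)² + (y₂-y₁)² + (z₂-z₁)²]
  = √[0² + 12² + 9²]
  = √[0 + 144 + 81]
  = √225
  ≈ 15

15


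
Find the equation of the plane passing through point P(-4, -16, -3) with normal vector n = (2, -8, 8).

The plane through P with normal n = (a, b, c) satisfies n·(r - P) = 0,
i.e. ax + by + cz = a·x₀ + b·y₀ + c·z₀.
d = 2·(-4) + (-8)·(-16) + 8·(-3)
  = -8 + 128 - 24
  = 96
Equation: 2x - 8y + 8z = 96

2x - 8y + 8z = 96


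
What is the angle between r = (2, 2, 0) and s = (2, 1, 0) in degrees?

r·s = 2·2 + 2·1 + 0·0 = 4 + 2 + 0 = 6
|r| = √(2² + 2² + 0²) = √8 ≈ 2.828
|s| = √(2² + 1² + 0²) = √5 ≈ 2.236
cos θ = (r·s)/(|r||s|) = 6/(2.828·2.236) ≈ 0.9487
θ = arccos(0.9487) ≈ 18.43°

18.43°


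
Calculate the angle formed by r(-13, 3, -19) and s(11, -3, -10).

r·s = (-13)·11 + 3·(-3) + (-19)·(-10) = -143 - 9 + 190 = 38
|r| = √((-13)² + 3² + (-19)²) = √539 ≈ 23.22
|s| = √(11² + (-3)² + (-10)²) = √230 ≈ 15.17
cos θ = (r·s)/(|r||s|) = 38/(23.22·15.17) ≈ 0.1079
θ = arccos(0.1079) ≈ 83.8°

83.8°


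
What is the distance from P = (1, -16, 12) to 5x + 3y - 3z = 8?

distance = |a·x₀ + b·y₀ + c·z₀ - d| / √(a² + b² + c²)
  = |5·1 + 3·(-16) + (-3)·12 - 8| / √(5² + 3² + (-3)²)
  = |5 - 48 - 36 - 8| / √(25 + 9 + 9)
  = |-87| / √43
  = 87 / 6.557
  ≈ 13.27

13.27


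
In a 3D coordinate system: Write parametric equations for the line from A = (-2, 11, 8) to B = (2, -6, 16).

Direction vector d = B - A = (2 + 2, -6 - 11, 16 - 8) = (4, -17, 8)
Parametric form r = A + t·d:
x = -2 + 4t, y = 11 - 17t, z = 8 + 8t

x = -2 + 4t, y = 11 - 17t, z = 8 + 8t


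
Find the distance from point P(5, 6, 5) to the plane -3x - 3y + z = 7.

distance = |a·x₀ + b·y₀ + c·z₀ - d| / √(a² + b² + c²)
  = |(-3)·5 + (-3)·6 + 1·5 - 7| / √((-3)² + (-3)² + 1²)
  = |-15 - 18 + 5 - 7| / √(9 + 9 + 1)
  = |-35| / √19
  = 35 / 4.359
  ≈ 8.03

8.03


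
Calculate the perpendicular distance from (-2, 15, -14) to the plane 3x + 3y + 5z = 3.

distance = |a·x₀ + b·y₀ + c·z₀ - d| / √(a² + b² + c²)
  = |3·(-2) + 3·15 + 5·(-14) - 3| / √(3² + 3² + 5²)
  = |-6 + 45 - 70 - 3| / √(9 + 9 + 25)
  = |-34| / √43
  = 34 / 6.557
  ≈ 5.185

5.185


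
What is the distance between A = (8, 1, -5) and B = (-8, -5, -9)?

d = √[(x₂-x₁)² + (y₂-y₁)² + (z₂-z₁)²]
  = √[(-16)² + (-6)² + (-4)²]
  = √[256 + 36 + 16]
  = √308
  ≈ 17.55

17.55


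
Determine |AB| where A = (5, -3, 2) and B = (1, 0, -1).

d = √[(x₂-x₁)² + (y₂-y₁)² + (z₂-z₁)²]
  = √[(-4)² + 3² + (-3)²]
  = √[16 + 9 + 9]
  = √34
  ≈ 5.831

5.831


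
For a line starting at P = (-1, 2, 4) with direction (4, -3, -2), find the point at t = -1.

P(t) = P + t·d
  = (-1 + 4·(-1), 2 + (-3)·(-1), 4 + (-2)·(-1))
  = (-1 - 4, 2 + 3, 4 + 2)
  = (-5, 5, 6)

(-5, 5, 6)


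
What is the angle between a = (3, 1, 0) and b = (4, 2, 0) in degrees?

a·b = 3·4 + 1·2 + 0·0 = 12 + 2 + 0 = 14
|a| = √(3² + 1² + 0²) = √10 ≈ 3.162
|b| = √(4² + 2² + 0²) = √20 ≈ 4.472
cos θ = (a·b)/(|a||b|) = 14/(3.162·4.472) ≈ 0.9899
θ = arccos(0.9899) ≈ 8.13°

8.13°


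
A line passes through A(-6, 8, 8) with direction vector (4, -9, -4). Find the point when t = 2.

P(t) = A + t·d
  = (-6 + 4·2, 8 + (-9)·2, 8 + (-4)·2)
  = (-6 + 8, 8 - 18, 8 - 8)
  = (2, -10, 0)

(2, -10, 0)


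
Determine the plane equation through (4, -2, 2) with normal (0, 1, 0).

The plane through P with normal n = (a, b, c) satisfies n·(r - P) = 0,
i.e. ax + by + cz = a·x₀ + b·y₀ + c·z₀.
d = 0·4 + 1·(-2) + 0·2
  = 0 - 2 + 0
  = -2
Equation: y = -2

y = -2


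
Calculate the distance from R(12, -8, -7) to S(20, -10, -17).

d = √[(x₂-x₁)² + (y₂-y₁)² + (z₂-z₁)²]
  = √[8² + (-2)² + (-10)²]
  = √[64 + 4 + 100]
  = √168
  ≈ 12.96

12.96


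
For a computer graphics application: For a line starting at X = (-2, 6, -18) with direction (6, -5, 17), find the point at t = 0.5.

P(t) = X + t·d
  = (-2 + 6·0.5, 6 + (-5)·0.5, -18 + 17·0.5)
  = (-2 + 3, 6 - 2.5, -18 + 8.5)
  = (1, 3.5, -9.5)

(1, 3.5, -9.5)


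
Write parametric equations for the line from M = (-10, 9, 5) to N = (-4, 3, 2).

Direction vector d = N - M = (-4 + 10, 3 - 9, 2 - 5) = (6, -6, -3)
Parametric form r = M + t·d:
x = -10 + 6t, y = 9 - 6t, z = 5 - 3t

x = -10 + 6t, y = 9 - 6t, z = 5 - 3t


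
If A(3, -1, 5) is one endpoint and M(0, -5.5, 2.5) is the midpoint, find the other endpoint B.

B = 2M - A
  = (2·0 - 3, 2·(-5.5) - (-1), 2·2.5 - 5)
  = (0 - 3, -11 + 1, 5 - 5)
  = (-3, -10, 0)

(-3, -10, 0)


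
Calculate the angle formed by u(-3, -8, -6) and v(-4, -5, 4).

u·v = (-3)·(-4) + (-8)·(-5) + (-6)·4 = 12 + 40 - 24 = 28
|u| = √((-3)² + (-8)² + (-6)²) = √109 ≈ 10.44
|v| = √((-4)² + (-5)² + 4²) = √57 ≈ 7.55
cos θ = (u·v)/(|u||v|) = 28/(10.44·7.55) ≈ 0.3552
θ = arccos(0.3552) ≈ 69.19°

69.19°


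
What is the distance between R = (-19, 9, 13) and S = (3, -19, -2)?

d = √[(x₂-x₁)² + (y₂-y₁)² + (z₂-z₁)²]
  = √[22² + (-28)² + (-15)²]
  = √[484 + 784 + 225]
  = √1493
  ≈ 38.64

38.64


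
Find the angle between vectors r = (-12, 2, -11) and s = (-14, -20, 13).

r·s = (-12)·(-14) + 2·(-20) + (-11)·13 = 168 - 40 - 143 = -15
|r| = √((-12)² + 2² + (-11)²) = √269 ≈ 16.4
|s| = √((-14)² + (-20)² + 13²) = √765 ≈ 27.66
cos θ = (r·s)/(|r||s|) = -15/(16.4·27.66) ≈ -0.03307
θ = arccos(-0.03307) ≈ 91.89°

91.89°


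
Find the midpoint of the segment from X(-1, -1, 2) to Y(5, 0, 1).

M = ((x₁+x₂)/2, (y₁+y₂)/2, (z₁+z₂)/2)
  = ((-1 + 5)/2, (-1 + 0)/2, (2 + 1)/2)
  = (4/2, -1/2, 3/2)
  = (2, -0.5, 1.5)

(2, -0.5, 1.5)


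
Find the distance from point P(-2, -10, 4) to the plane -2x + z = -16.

distance = |a·x₀ + b·y₀ + c·z₀ - d| / √(a² + b² + c²)
  = |(-2)·(-2) + 0·(-10) + 1·4 - (-16)| / √((-2)² + 0² + 1²)
  = |4 + 0 + 4 + 16| / √(4 + 0 + 1)
  = |24| / √5
  = 24 / 2.236
  ≈ 10.73

10.73


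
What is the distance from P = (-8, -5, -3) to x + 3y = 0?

distance = |a·x₀ + b·y₀ + c·z₀ - d| / √(a² + b² + c²)
  = |1·(-8) + 3·(-5) + 0·(-3) - 0| / √(1² + 3² + 0²)
  = |-8 - 15 + 0 + 0| / √(1 + 9 + 0)
  = |-23| / √10
  = 23 / 3.162
  ≈ 7.273

7.273


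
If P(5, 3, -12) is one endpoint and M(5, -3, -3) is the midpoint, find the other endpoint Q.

Q = 2M - P
  = (2·5 - 5, 2·(-3) - 3, 2·(-3) - (-12))
  = (10 - 5, -6 - 3, -6 + 12)
  = (5, -9, 6)

(5, -9, 6)


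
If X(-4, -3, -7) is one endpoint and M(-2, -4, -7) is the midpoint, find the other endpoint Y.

Y = 2M - X
  = (2·(-2) - (-4), 2·(-4) - (-3), 2·(-7) - (-7))
  = (-4 + 4, -8 + 3, -14 + 7)
  = (0, -5, -7)

(0, -5, -7)


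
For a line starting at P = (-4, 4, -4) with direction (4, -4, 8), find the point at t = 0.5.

P(t) = P + t·d
  = (-4 + 4·0.5, 4 + (-4)·0.5, -4 + 8·0.5)
  = (-4 + 2, 4 - 2, -4 + 4)
  = (-2, 2, 0)

(-2, 2, 0)


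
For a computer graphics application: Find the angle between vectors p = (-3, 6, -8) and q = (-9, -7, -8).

p·q = (-3)·(-9) + 6·(-7) + (-8)·(-8) = 27 - 42 + 64 = 49
|p| = √((-3)² + 6² + (-8)²) = √109 ≈ 10.44
|q| = √((-9)² + (-7)² + (-8)²) = √194 ≈ 13.93
cos θ = (p·q)/(|p||q|) = 49/(10.44·13.93) ≈ 0.337
θ = arccos(0.337) ≈ 70.31°

70.31°


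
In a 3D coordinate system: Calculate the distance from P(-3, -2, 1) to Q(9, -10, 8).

d = √[(x₂-x₁)² + (y₂-y₁)² + (z₂-z₁)²]
  = √[12² + (-8)² + 7²]
  = √[144 + 64 + 49]
  = √257
  ≈ 16.03

16.03


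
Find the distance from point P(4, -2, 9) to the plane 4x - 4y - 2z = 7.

distance = |a·x₀ + b·y₀ + c·z₀ - d| / √(a² + b² + c²)
  = |4·4 + (-4)·(-2) + (-2)·9 - 7| / √(4² + (-4)² + (-2)²)
  = |16 + 8 - 18 - 7| / √(16 + 16 + 4)
  = |-1| / √36
  = 1 / 6
  ≈ 0.1667

0.1667


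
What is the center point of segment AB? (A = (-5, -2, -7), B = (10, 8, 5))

M = ((x₁+x₂)/2, (y₁+y₂)/2, (z₁+z₂)/2)
  = ((-5 + 10)/2, (-2 + 8)/2, (-7 + 5)/2)
  = (5/2, 6/2, -2/2)
  = (2.5, 3, -1)

(2.5, 3, -1)


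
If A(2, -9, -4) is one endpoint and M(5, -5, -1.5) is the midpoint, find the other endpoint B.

B = 2M - A
  = (2·5 - 2, 2·(-5) - (-9), 2·(-1.5) - (-4))
  = (10 - 2, -10 + 9, -3 + 4)
  = (8, -1, 1)

(8, -1, 1)


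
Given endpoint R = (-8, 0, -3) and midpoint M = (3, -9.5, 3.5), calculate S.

S = 2M - R
  = (2·3 - (-8), 2·(-9.5) - 0, 2·3.5 - (-3))
  = (6 + 8, -19 + 0, 7 + 3)
  = (14, -19, 10)

(14, -19, 10)


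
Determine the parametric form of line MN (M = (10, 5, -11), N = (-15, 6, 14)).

Direction vector d = N - M = (-15 - 10, 6 - 5, 14 + 11) = (-25, 1, 25)
Parametric form r = M + t·d:
x = 10 - 25t, y = 5 + t, z = -11 + 25t

x = 10 - 25t, y = 5 + t, z = -11 + 25t


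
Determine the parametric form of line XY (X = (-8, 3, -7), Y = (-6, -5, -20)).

Direction vector d = Y - X = (-6 + 8, -5 - 3, -20 + 7) = (2, -8, -13)
Parametric form r = X + t·d:
x = -8 + 2t, y = 3 - 8t, z = -7 - 13t

x = -8 + 2t, y = 3 - 8t, z = -7 - 13t


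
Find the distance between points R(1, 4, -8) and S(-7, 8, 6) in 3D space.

d = √[(x₂-x₁)² + (y₂-y₁)² + (z₂-z₁)²]
  = √[(-8)² + 4² + 14²]
  = √[64 + 16 + 196]
  = √276
  ≈ 16.61

16.61


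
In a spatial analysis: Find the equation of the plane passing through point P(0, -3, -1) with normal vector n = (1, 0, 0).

The plane through P with normal n = (a, b, c) satisfies n·(r - P) = 0,
i.e. ax + by + cz = a·x₀ + b·y₀ + c·z₀.
d = 1·0 + 0·(-3) + 0·(-1)
  = 0 + 0 + 0
  = 0
Equation: x = 0

x = 0


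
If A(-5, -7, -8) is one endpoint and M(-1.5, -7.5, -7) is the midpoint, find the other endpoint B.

B = 2M - A
  = (2·(-1.5) - (-5), 2·(-7.5) - (-7), 2·(-7) - (-8))
  = (-3 + 5, -15 + 7, -14 + 8)
  = (2, -8, -6)

(2, -8, -6)


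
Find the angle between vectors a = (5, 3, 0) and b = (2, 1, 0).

a·b = 5·2 + 3·1 + 0·0 = 10 + 3 + 0 = 13
|a| = √(5² + 3² + 0²) = √34 ≈ 5.831
|b| = √(2² + 1² + 0²) = √5 ≈ 2.236
cos θ = (a·b)/(|a||b|) = 13/(5.831·2.236) ≈ 0.9971
θ = arccos(0.9971) ≈ 4.399°

4.399°


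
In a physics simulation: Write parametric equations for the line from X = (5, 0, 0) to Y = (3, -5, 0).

Direction vector d = Y - X = (3 - 5, -5 + 0, 0 + 0) = (-2, -5, 0)
Parametric form r = X + t·d:
x = 5 - 2t, y = 0 - 5t, z = 0

x = 5 - 2t, y = 0 - 5t, z = 0


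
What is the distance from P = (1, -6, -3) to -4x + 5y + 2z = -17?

distance = |a·x₀ + b·y₀ + c·z₀ - d| / √(a² + b² + c²)
  = |(-4)·1 + 5·(-6) + 2·(-3) - (-17)| / √((-4)² + 5² + 2²)
  = |-4 - 30 - 6 + 17| / √(16 + 25 + 4)
  = |-23| / √45
  = 23 / 6.708
  ≈ 3.429

3.429


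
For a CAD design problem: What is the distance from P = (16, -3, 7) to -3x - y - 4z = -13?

distance = |a·x₀ + b·y₀ + c·z₀ - d| / √(a² + b² + c²)
  = |(-3)·16 + (-1)·(-3) + (-4)·7 - (-13)| / √((-3)² + (-1)² + (-4)²)
  = |-48 + 3 - 28 + 13| / √(9 + 1 + 16)
  = |-60| / √26
  = 60 / 5.099
  ≈ 11.77

11.77


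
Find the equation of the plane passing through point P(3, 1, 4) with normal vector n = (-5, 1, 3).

The plane through P with normal n = (a, b, c) satisfies n·(r - P) = 0,
i.e. ax + by + cz = a·x₀ + b·y₀ + c·z₀.
d = (-5)·3 + 1·1 + 3·4
  = -15 + 1 + 12
  = -2
Equation: -5x + y + 3z = -2

-5x + y + 3z = -2


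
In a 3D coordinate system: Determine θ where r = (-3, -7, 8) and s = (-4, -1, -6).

r·s = (-3)·(-4) + (-7)·(-1) + 8·(-6) = 12 + 7 - 48 = -29
|r| = √((-3)² + (-7)² + 8²) = √122 ≈ 11.05
|s| = √((-4)² + (-1)² + (-6)²) = √53 ≈ 7.28
cos θ = (r·s)/(|r||s|) = -29/(11.05·7.28) ≈ -0.3606
θ = arccos(-0.3606) ≈ 111.1°

111.1°


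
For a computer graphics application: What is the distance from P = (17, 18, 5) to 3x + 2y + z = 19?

distance = |a·x₀ + b·y₀ + c·z₀ - d| / √(a² + b² + c²)
  = |3·17 + 2·18 + 1·5 - 19| / √(3² + 2² + 1²)
  = |51 + 36 + 5 - 19| / √(9 + 4 + 1)
  = |73| / √14
  = 73 / 3.742
  ≈ 19.51

19.51


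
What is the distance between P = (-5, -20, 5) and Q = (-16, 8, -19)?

d = √[(x₂-x₁)² + (y₂-y₁)² + (z₂-z₁)²]
  = √[(-11)² + 28² + (-24)²]
  = √[121 + 784 + 576]
  = √1481
  ≈ 38.48

38.48


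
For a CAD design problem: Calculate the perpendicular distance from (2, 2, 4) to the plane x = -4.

distance = |a·x₀ + b·y₀ + c·z₀ - d| / √(a² + b² + c²)
  = |1·2 + 0·2 + 0·4 - (-4)| / √(1² + 0² + 0²)
  = |2 + 0 + 0 + 4| / √(1 + 0 + 0)
  = |6| / √1
  = 6 / 1
  ≈ 6

6


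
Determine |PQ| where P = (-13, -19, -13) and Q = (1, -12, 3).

d = √[(x₂-x₁)² + (y₂-y₁)² + (z₂-z₁)²]
  = √[14² + 7² + 16²]
  = √[196 + 49 + 256]
  = √501
  ≈ 22.38

22.38


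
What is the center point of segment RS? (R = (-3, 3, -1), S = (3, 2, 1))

M = ((x₁+x₂)/2, (y₁+y₂)/2, (z₁+z₂)/2)
  = ((-3 + 3)/2, (3 + 2)/2, (-1 + 1)/2)
  = (0/2, 5/2, 0/2)
  = (0, 2.5, 0)

(0, 2.5, 0)


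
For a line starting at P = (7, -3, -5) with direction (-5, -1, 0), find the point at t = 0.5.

P(t) = P + t·d
  = (7 + (-5)·0.5, -3 + (-1)·0.5, -5 + 0·0.5)
  = (7 - 2.5, -3 - 0.5, -5 + 0)
  = (4.5, -3.5, -5)

(4.5, -3.5, -5)


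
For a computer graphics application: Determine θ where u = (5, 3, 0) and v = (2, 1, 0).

u·v = 5·2 + 3·1 + 0·0 = 10 + 3 + 0 = 13
|u| = √(5² + 3² + 0²) = √34 ≈ 5.831
|v| = √(2² + 1² + 0²) = √5 ≈ 2.236
cos θ = (u·v)/(|u||v|) = 13/(5.831·2.236) ≈ 0.9971
θ = arccos(0.9971) ≈ 4.399°

4.399°


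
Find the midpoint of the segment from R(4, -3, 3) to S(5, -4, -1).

M = ((x₁+x₂)/2, (y₁+y₂)/2, (z₁+z₂)/2)
  = ((4 + 5)/2, (-3 - 4)/2, (3 - 1)/2)
  = (9/2, -7/2, 2/2)
  = (4.5, -3.5, 1)

(4.5, -3.5, 1)


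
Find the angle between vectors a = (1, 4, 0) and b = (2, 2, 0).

a·b = 1·2 + 4·2 + 0·0 = 2 + 8 + 0 = 10
|a| = √(1² + 4² + 0²) = √17 ≈ 4.123
|b| = √(2² + 2² + 0²) = √8 ≈ 2.828
cos θ = (a·b)/(|a||b|) = 10/(4.123·2.828) ≈ 0.8575
θ = arccos(0.8575) ≈ 30.96°

30.96°


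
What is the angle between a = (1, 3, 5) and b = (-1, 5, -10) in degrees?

a·b = 1·(-1) + 3·5 + 5·(-10) = -1 + 15 - 50 = -36
|a| = √(1² + 3² + 5²) = √35 ≈ 5.916
|b| = √((-1)² + 5² + (-10)²) = √126 ≈ 11.22
cos θ = (a·b)/(|a||b|) = -36/(5.916·11.22) ≈ -0.5421
θ = arccos(-0.5421) ≈ 122.8°

122.8°


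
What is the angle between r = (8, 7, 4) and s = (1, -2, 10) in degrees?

r·s = 8·1 + 7·(-2) + 4·10 = 8 - 14 + 40 = 34
|r| = √(8² + 7² + 4²) = √129 ≈ 11.36
|s| = √(1² + (-2)² + 10²) = √105 ≈ 10.25
cos θ = (r·s)/(|r||s|) = 34/(11.36·10.25) ≈ 0.2921
θ = arccos(0.2921) ≈ 73.01°

73.01°


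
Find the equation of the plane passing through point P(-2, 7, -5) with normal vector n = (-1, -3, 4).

The plane through P with normal n = (a, b, c) satisfies n·(r - P) = 0,
i.e. ax + by + cz = a·x₀ + b·y₀ + c·z₀.
d = (-1)·(-2) + (-3)·7 + 4·(-5)
  = 2 - 21 - 20
  = -39
Equation: -x - 3y + 4z = -39

-x - 3y + 4z = -39


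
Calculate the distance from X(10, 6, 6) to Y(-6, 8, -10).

d = √[(x₂-x₁)² + (y₂-y₁)² + (z₂-z₁)²]
  = √[(-16)² + 2² + (-16)²]
  = √[256 + 4 + 256]
  = √516
  ≈ 22.72

22.72


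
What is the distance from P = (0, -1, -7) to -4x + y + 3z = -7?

distance = |a·x₀ + b·y₀ + c·z₀ - d| / √(a² + b² + c²)
  = |(-4)·0 + 1·(-1) + 3·(-7) - (-7)| / √((-4)² + 1² + 3²)
  = |0 - 1 - 21 + 7| / √(16 + 1 + 9)
  = |-15| / √26
  = 15 / 5.099
  ≈ 2.942

2.942


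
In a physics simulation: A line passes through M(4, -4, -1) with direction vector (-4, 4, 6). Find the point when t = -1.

P(t) = M + t·d
  = (4 + (-4)·(-1), -4 + 4·(-1), -1 + 6·(-1))
  = (4 + 4, -4 - 4, -1 - 6)
  = (8, -8, -7)

(8, -8, -7)


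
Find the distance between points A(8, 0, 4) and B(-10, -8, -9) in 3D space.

d = √[(x₂-x₁)² + (y₂-y₁)² + (z₂-z₁)²]
  = √[(-18)² + (-8)² + (-13)²]
  = √[324 + 64 + 169]
  = √557
  ≈ 23.6

23.6


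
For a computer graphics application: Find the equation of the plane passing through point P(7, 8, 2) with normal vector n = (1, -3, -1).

The plane through P with normal n = (a, b, c) satisfies n·(r - P) = 0,
i.e. ax + by + cz = a·x₀ + b·y₀ + c·z₀.
d = 1·7 + (-3)·8 + (-1)·2
  = 7 - 24 - 2
  = -19
Equation: x - 3y - z = -19

x - 3y - z = -19


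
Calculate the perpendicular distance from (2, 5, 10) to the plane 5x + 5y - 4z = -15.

distance = |a·x₀ + b·y₀ + c·z₀ - d| / √(a² + b² + c²)
  = |5·2 + 5·5 + (-4)·10 - (-15)| / √(5² + 5² + (-4)²)
  = |10 + 25 - 40 + 15| / √(25 + 25 + 16)
  = |10| / √66
  = 10 / 8.124
  ≈ 1.231

1.231


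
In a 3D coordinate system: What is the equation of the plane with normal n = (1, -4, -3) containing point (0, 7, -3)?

The plane through P with normal n = (a, b, c) satisfies n·(r - P) = 0,
i.e. ax + by + cz = a·x₀ + b·y₀ + c·z₀.
d = 1·0 + (-4)·7 + (-3)·(-3)
  = 0 - 28 + 9
  = -19
Equation: x - 4y - 3z = -19

x - 4y - 3z = -19


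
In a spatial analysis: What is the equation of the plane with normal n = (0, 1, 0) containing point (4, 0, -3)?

The plane through P with normal n = (a, b, c) satisfies n·(r - P) = 0,
i.e. ax + by + cz = a·x₀ + b·y₀ + c·z₀.
d = 0·4 + 1·0 + 0·(-3)
  = 0 + 0 + 0
  = 0
Equation: y = 0

y = 0


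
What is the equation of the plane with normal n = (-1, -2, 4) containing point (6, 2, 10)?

The plane through P with normal n = (a, b, c) satisfies n·(r - P) = 0,
i.e. ax + by + cz = a·x₀ + b·y₀ + c·z₀.
d = (-1)·6 + (-2)·2 + 4·10
  = -6 - 4 + 40
  = 30
Equation: -x - 2y + 4z = 30

-x - 2y + 4z = 30


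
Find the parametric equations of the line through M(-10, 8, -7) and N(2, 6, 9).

Direction vector d = N - M = (2 + 10, 6 - 8, 9 + 7) = (12, -2, 16)
Parametric form r = M + t·d:
x = -10 + 12t, y = 8 - 2t, z = -7 + 16t

x = -10 + 12t, y = 8 - 2t, z = -7 + 16t


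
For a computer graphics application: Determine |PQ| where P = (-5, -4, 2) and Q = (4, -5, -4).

d = √[(x₂-x₁)² + (y₂-y₁)² + (z₂-z₁)²]
  = √[9² + (-1)² + (-6)²]
  = √[81 + 1 + 36]
  = √118
  ≈ 10.86

10.86


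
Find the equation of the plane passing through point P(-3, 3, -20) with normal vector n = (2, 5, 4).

The plane through P with normal n = (a, b, c) satisfies n·(r - P) = 0,
i.e. ax + by + cz = a·x₀ + b·y₀ + c·z₀.
d = 2·(-3) + 5·3 + 4·(-20)
  = -6 + 15 - 80
  = -71
Equation: 2x + 5y + 4z = -71

2x + 5y + 4z = -71


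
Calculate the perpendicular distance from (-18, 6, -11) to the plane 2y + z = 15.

distance = |a·x₀ + b·y₀ + c·z₀ - d| / √(a² + b² + c²)
  = |0·(-18) + 2·6 + 1·(-11) - 15| / √(0² + 2² + 1²)
  = |0 + 12 - 11 - 15| / √(0 + 4 + 1)
  = |-14| / √5
  = 14 / 2.236
  ≈ 6.261

6.261


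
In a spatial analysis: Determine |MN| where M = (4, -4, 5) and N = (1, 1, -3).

d = √[(x₂-x₁)² + (y₂-y₁)² + (z₂-z₁)²]
  = √[(-3)² + 5² + (-8)²]
  = √[9 + 25 + 64]
  = √98
  ≈ 9.899

9.899


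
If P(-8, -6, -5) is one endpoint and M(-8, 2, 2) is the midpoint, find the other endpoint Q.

Q = 2M - P
  = (2·(-8) - (-8), 2·2 - (-6), 2·2 - (-5))
  = (-16 + 8, 4 + 6, 4 + 5)
  = (-8, 10, 9)

(-8, 10, 9)


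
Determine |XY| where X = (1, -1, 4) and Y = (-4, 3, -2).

d = √[(x₂-x₁)² + (y₂-y₁)² + (z₂-z₁)²]
  = √[(-5)² + 4² + (-6)²]
  = √[25 + 16 + 36]
  = √77
  ≈ 8.775

8.775


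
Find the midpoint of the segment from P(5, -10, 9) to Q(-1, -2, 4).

M = ((x₁+x₂)/2, (y₁+y₂)/2, (z₁+z₂)/2)
  = ((5 - 1)/2, (-10 - 2)/2, (9 + 4)/2)
  = (4/2, -12/2, 13/2)
  = (2, -6, 6.5)

(2, -6, 6.5)


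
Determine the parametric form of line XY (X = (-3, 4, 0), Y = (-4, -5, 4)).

Direction vector d = Y - X = (-4 + 3, -5 - 4, 4 + 0) = (-1, -9, 4)
Parametric form r = X + t·d:
x = -3 - t, y = 4 - 9t, z = 0 + 4t

x = -3 - t, y = 4 - 9t, z = 0 + 4t


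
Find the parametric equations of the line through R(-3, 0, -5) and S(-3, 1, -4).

Direction vector d = S - R = (-3 + 3, 1 + 0, -4 + 5) = (0, 1, 1)
Parametric form r = R + t·d:
x = -3, y = 0 + t, z = -5 + t

x = -3, y = 0 + t, z = -5 + t


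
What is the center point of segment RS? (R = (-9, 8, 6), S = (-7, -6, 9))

M = ((x₁+x₂)/2, (y₁+y₂)/2, (z₁+z₂)/2)
  = ((-9 - 7)/2, (8 - 6)/2, (6 + 9)/2)
  = (-16/2, 2/2, 15/2)
  = (-8, 1, 7.5)

(-8, 1, 7.5)


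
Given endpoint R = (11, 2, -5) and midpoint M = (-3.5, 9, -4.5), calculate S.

S = 2M - R
  = (2·(-3.5) - 11, 2·9 - 2, 2·(-4.5) - (-5))
  = (-7 - 11, 18 - 2, -9 + 5)
  = (-18, 16, -4)

(-18, 16, -4)


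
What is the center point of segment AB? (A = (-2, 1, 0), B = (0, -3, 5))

M = ((x₁+x₂)/2, (y₁+y₂)/2, (z₁+z₂)/2)
  = ((-2 + 0)/2, (1 - 3)/2, (0 + 5)/2)
  = (-2/2, -2/2, 5/2)
  = (-1, -1, 2.5)

(-1, -1, 2.5)


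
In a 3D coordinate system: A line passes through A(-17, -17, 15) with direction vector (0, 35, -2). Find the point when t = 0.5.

P(t) = A + t·d
  = (-17 + 0·0.5, -17 + 35·0.5, 15 + (-2)·0.5)
  = (-17 + 0, -17 + 17.5, 15 - 1)
  = (-17, 0.5, 14)

(-17, 0.5, 14)


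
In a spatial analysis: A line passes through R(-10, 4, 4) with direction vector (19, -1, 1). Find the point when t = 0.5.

P(t) = R + t·d
  = (-10 + 19·0.5, 4 + (-1)·0.5, 4 + 1·0.5)
  = (-10 + 9.5, 4 - 0.5, 4 + 0.5)
  = (-0.5, 3.5, 4.5)

(-0.5, 3.5, 4.5)


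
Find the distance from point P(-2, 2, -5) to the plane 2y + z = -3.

distance = |a·x₀ + b·y₀ + c·z₀ - d| / √(a² + b² + c²)
  = |0·(-2) + 2·2 + 1·(-5) - (-3)| / √(0² + 2² + 1²)
  = |0 + 4 - 5 + 3| / √(0 + 4 + 1)
  = |2| / √5
  = 2 / 2.236
  ≈ 0.8944

0.8944


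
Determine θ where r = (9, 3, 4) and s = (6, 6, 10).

r·s = 9·6 + 3·6 + 4·10 = 54 + 18 + 40 = 112
|r| = √(9² + 3² + 4²) = √106 ≈ 10.3
|s| = √(6² + 6² + 10²) = √172 ≈ 13.11
cos θ = (r·s)/(|r||s|) = 112/(10.3·13.11) ≈ 0.8295
θ = arccos(0.8295) ≈ 33.96°

33.96°


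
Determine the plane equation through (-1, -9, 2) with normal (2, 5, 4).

The plane through P with normal n = (a, b, c) satisfies n·(r - P) = 0,
i.e. ax + by + cz = a·x₀ + b·y₀ + c·z₀.
d = 2·(-1) + 5·(-9) + 4·2
  = -2 - 45 + 8
  = -39
Equation: 2x + 5y + 4z = -39

2x + 5y + 4z = -39


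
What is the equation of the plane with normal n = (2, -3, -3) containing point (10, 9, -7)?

The plane through P with normal n = (a, b, c) satisfies n·(r - P) = 0,
i.e. ax + by + cz = a·x₀ + b·y₀ + c·z₀.
d = 2·10 + (-3)·9 + (-3)·(-7)
  = 20 - 27 + 21
  = 14
Equation: 2x - 3y - 3z = 14

2x - 3y - 3z = 14


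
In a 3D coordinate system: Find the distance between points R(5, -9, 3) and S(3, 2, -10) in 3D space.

d = √[(x₂-x₁)² + (y₂-y₁)² + (z₂-z₁)²]
  = √[(-2)² + 11² + (-13)²]
  = √[4 + 121 + 169]
  = √294
  ≈ 17.15

17.15


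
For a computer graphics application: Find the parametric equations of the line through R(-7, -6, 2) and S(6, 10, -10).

Direction vector d = S - R = (6 + 7, 10 + 6, -10 - 2) = (13, 16, -12)
Parametric form r = R + t·d:
x = -7 + 13t, y = -6 + 16t, z = 2 - 12t

x = -7 + 13t, y = -6 + 16t, z = 2 - 12t


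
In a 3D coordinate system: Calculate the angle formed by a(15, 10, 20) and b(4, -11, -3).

a·b = 15·4 + 10·(-11) + 20·(-3) = 60 - 110 - 60 = -110
|a| = √(15² + 10² + 20²) = √725 ≈ 26.93
|b| = √(4² + (-11)² + (-3)²) = √146 ≈ 12.08
cos θ = (a·b)/(|a||b|) = -110/(26.93·12.08) ≈ -0.3381
θ = arccos(-0.3381) ≈ 109.8°

109.8°


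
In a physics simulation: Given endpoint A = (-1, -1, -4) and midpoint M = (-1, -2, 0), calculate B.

B = 2M - A
  = (2·(-1) - (-1), 2·(-2) - (-1), 2·0 - (-4))
  = (-2 + 1, -4 + 1, 0 + 4)
  = (-1, -3, 4)

(-1, -3, 4)


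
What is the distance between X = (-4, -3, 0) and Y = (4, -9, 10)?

d = √[(x₂-x₁)² + (y₂-y₁)² + (z₂-z₁)²]
  = √[8² + (-6)² + 10²]
  = √[64 + 36 + 100]
  = √200
  ≈ 14.14

14.14


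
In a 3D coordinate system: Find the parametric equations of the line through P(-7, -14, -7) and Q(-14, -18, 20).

Direction vector d = Q - P = (-14 + 7, -18 + 14, 20 + 7) = (-7, -4, 27)
Parametric form r = P + t·d:
x = -7 - 7t, y = -14 - 4t, z = -7 + 27t

x = -7 - 7t, y = -14 - 4t, z = -7 + 27t


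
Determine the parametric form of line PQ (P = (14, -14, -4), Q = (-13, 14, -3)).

Direction vector d = Q - P = (-13 - 14, 14 + 14, -3 + 4) = (-27, 28, 1)
Parametric form r = P + t·d:
x = 14 - 27t, y = -14 + 28t, z = -4 + t

x = 14 - 27t, y = -14 + 28t, z = -4 + t


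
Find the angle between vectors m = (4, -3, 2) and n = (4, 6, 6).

m·n = 4·4 + (-3)·6 + 2·6 = 16 - 18 + 12 = 10
|m| = √(4² + (-3)² + 2²) = √29 ≈ 5.385
|n| = √(4² + 6² + 6²) = √88 ≈ 9.381
cos θ = (m·n)/(|m||n|) = 10/(5.385·9.381) ≈ 0.198
θ = arccos(0.198) ≈ 78.58°

78.58°


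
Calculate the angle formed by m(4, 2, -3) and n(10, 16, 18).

m·n = 4·10 + 2·16 + (-3)·18 = 40 + 32 - 54 = 18
|m| = √(4² + 2² + (-3)²) = √29 ≈ 5.385
|n| = √(10² + 16² + 18²) = √680 ≈ 26.08
cos θ = (m·n)/(|m||n|) = 18/(5.385·26.08) ≈ 0.1282
θ = arccos(0.1282) ≈ 82.64°

82.64°


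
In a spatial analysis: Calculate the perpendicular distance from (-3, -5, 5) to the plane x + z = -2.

distance = |a·x₀ + b·y₀ + c·z₀ - d| / √(a² + b² + c²)
  = |1·(-3) + 0·(-5) + 1·5 - (-2)| / √(1² + 0² + 1²)
  = |-3 + 0 + 5 + 2| / √(1 + 0 + 1)
  = |4| / √2
  = 4 / 1.414
  ≈ 2.828

2.828


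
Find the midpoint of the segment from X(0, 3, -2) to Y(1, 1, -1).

M = ((x₁+x₂)/2, (y₁+y₂)/2, (z₁+z₂)/2)
  = ((0 + 1)/2, (3 + 1)/2, (-2 - 1)/2)
  = (1/2, 4/2, -3/2)
  = (0.5, 2, -1.5)

(0.5, 2, -1.5)


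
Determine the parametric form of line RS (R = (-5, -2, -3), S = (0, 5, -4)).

Direction vector d = S - R = (0 + 5, 5 + 2, -4 + 3) = (5, 7, -1)
Parametric form r = R + t·d:
x = -5 + 5t, y = -2 + 7t, z = -3 - t

x = -5 + 5t, y = -2 + 7t, z = -3 - t


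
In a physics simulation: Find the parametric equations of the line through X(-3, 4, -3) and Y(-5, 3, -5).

Direction vector d = Y - X = (-5 + 3, 3 - 4, -5 + 3) = (-2, -1, -2)
Parametric form r = X + t·d:
x = -3 - 2t, y = 4 - t, z = -3 - 2t

x = -3 - 2t, y = 4 - t, z = -3 - 2t


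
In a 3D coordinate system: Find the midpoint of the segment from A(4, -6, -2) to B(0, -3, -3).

M = ((x₁+x₂)/2, (y₁+y₂)/2, (z₁+z₂)/2)
  = ((4 + 0)/2, (-6 - 3)/2, (-2 - 3)/2)
  = (4/2, -9/2, -5/2)
  = (2, -4.5, -2.5)

(2, -4.5, -2.5)


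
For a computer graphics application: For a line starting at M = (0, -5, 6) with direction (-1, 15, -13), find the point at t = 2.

P(t) = M + t·d
  = (0 + (-1)·2, -5 + 15·2, 6 + (-13)·2)
  = (0 - 2, -5 + 30, 6 - 26)
  = (-2, 25, -20)

(-2, 25, -20)


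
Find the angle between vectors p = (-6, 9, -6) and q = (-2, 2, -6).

p·q = (-6)·(-2) + 9·2 + (-6)·(-6) = 12 + 18 + 36 = 66
|p| = √((-6)² + 9² + (-6)²) = √153 ≈ 12.37
|q| = √((-2)² + 2² + (-6)²) = √44 ≈ 6.633
cos θ = (p·q)/(|p||q|) = 66/(12.37·6.633) ≈ 0.8044
θ = arccos(0.8044) ≈ 36.45°

36.45°


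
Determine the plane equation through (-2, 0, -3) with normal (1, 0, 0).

The plane through P with normal n = (a, b, c) satisfies n·(r - P) = 0,
i.e. ax + by + cz = a·x₀ + b·y₀ + c·z₀.
d = 1·(-2) + 0·0 + 0·(-3)
  = -2 + 0 + 0
  = -2
Equation: x = -2

x = -2


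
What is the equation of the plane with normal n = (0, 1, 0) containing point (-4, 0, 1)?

The plane through P with normal n = (a, b, c) satisfies n·(r - P) = 0,
i.e. ax + by + cz = a·x₀ + b·y₀ + c·z₀.
d = 0·(-4) + 1·0 + 0·1
  = 0 + 0 + 0
  = 0
Equation: y = 0

y = 0


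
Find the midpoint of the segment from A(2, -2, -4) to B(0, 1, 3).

M = ((x₁+x₂)/2, (y₁+y₂)/2, (z₁+z₂)/2)
  = ((2 + 0)/2, (-2 + 1)/2, (-4 + 3)/2)
  = (2/2, -1/2, -1/2)
  = (1, -0.5, -0.5)

(1, -0.5, -0.5)


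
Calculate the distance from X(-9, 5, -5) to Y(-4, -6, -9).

d = √[(x₂-x₁)² + (y₂-y₁)² + (z₂-z₁)²]
  = √[5² + (-11)² + (-4)²]
  = √[25 + 121 + 16]
  = √162
  ≈ 12.73

12.73


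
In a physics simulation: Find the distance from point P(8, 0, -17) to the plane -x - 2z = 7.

distance = |a·x₀ + b·y₀ + c·z₀ - d| / √(a² + b² + c²)
  = |(-1)·8 + 0·0 + (-2)·(-17) - 7| / √((-1)² + 0² + (-2)²)
  = |-8 + 0 + 34 - 7| / √(1 + 0 + 4)
  = |19| / √5
  = 19 / 2.236
  ≈ 8.497

8.497


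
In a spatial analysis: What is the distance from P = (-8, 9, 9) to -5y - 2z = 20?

distance = |a·x₀ + b·y₀ + c·z₀ - d| / √(a² + b² + c²)
  = |0·(-8) + (-5)·9 + (-2)·9 - 20| / √(0² + (-5)² + (-2)²)
  = |0 - 45 - 18 - 20| / √(0 + 25 + 4)
  = |-83| / √29
  = 83 / 5.385
  ≈ 15.41

15.41


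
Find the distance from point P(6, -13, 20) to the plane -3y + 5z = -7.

distance = |a·x₀ + b·y₀ + c·z₀ - d| / √(a² + b² + c²)
  = |0·6 + (-3)·(-13) + 5·20 - (-7)| / √(0² + (-3)² + 5²)
  = |0 + 39 + 100 + 7| / √(0 + 9 + 25)
  = |146| / √34
  = 146 / 5.831
  ≈ 25.04

25.04


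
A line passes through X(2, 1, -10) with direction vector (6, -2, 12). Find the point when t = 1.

P(t) = X + t·d
  = (2 + 6·1, 1 + (-2)·1, -10 + 12·1)
  = (2 + 6, 1 - 2, -10 + 12)
  = (8, -1, 2)

(8, -1, 2)


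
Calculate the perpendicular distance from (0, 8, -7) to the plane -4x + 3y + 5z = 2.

distance = |a·x₀ + b·y₀ + c·z₀ - d| / √(a² + b² + c²)
  = |(-4)·0 + 3·8 + 5·(-7) - 2| / √((-4)² + 3² + 5²)
  = |0 + 24 - 35 - 2| / √(16 + 9 + 25)
  = |-13| / √50
  = 13 / 7.071
  ≈ 1.838

1.838


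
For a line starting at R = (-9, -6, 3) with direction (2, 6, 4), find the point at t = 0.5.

P(t) = R + t·d
  = (-9 + 2·0.5, -6 + 6·0.5, 3 + 4·0.5)
  = (-9 + 1, -6 + 3, 3 + 2)
  = (-8, -3, 5)

(-8, -3, 5)


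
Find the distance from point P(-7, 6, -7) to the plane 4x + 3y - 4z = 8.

distance = |a·x₀ + b·y₀ + c·z₀ - d| / √(a² + b² + c²)
  = |4·(-7) + 3·6 + (-4)·(-7) - 8| / √(4² + 3² + (-4)²)
  = |-28 + 18 + 28 - 8| / √(16 + 9 + 16)
  = |10| / √41
  = 10 / 6.403
  ≈ 1.562

1.562
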